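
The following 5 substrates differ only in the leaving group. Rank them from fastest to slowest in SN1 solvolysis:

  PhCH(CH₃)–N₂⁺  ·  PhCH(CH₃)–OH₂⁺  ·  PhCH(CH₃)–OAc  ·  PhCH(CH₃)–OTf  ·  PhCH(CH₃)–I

Same R in every case — rank the leaving groups.
Leaving-group ability tracks the stability of the departed species; conjugate-acid pKₐ is the usual yardstick (lower pKₐ → better LG).
PhCH(CH₃)–N₂⁺ loses N₂: no meaningful conjugate acid; N₂ departs as an exceptionally stable neutral molecule
PhCH(CH₃)–OTf loses OTf⁻: pKₐ(CF₃SO₃H (triflic acid)) ≈ -14
PhCH(CH₃)–I loses I⁻: pKₐ(HI) ≈ -10
PhCH(CH₃)–OH₂⁺ loses H₂O: pKₐ(H₃O⁺) ≈ -1.7
PhCH(CH₃)–OAc loses AcO⁻: pKₐ(CH₃COOH) ≈ 4.8

PhCH(CH₃)–N₂⁺ > PhCH(CH₃)–OTf > PhCH(CH₃)–I > PhCH(CH₃)–OH₂⁺ > PhCH(CH₃)–OAc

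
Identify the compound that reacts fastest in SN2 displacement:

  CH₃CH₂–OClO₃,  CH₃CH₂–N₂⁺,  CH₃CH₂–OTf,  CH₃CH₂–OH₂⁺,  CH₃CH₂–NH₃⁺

Identical carbon frameworks mean the comparison reduces to leaving-group quality.
Rank by basicity of the departing species: weakest base leaves most easily.
CH₃CH₂–N₂⁺ loses N₂: no meaningful conjugate acid; N₂ departs as an exceptionally stable neutral molecule
CH₃CH₂–OTf loses OTf⁻: pKₐ(CF₃SO₃H (triflic acid)) ≈ -14
CH₃CH₂–OClO₃ loses ClO₄⁻: pKₐ(HClO₄) ≈ -10
CH₃CH₂–OH₂⁺ loses H₂O: pKₐ(H₃O⁺) ≈ -1.7
CH₃CH₂–NH₃⁺ loses NH₃: pKₐ(NH₄⁺) ≈ 9.2

CH₃CH₂–N₂⁺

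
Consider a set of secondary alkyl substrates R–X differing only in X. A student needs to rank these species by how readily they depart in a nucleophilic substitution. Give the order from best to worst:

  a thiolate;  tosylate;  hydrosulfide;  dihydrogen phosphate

Leaving-group ability tracks the stability of the departed species; conjugate-acid pKₐ is the usual yardstick (lower pKₐ → better LG).
tosylate: pKₐ(p-CH₃C₆H₄SO₃H (TsOH)) ≈ -2.8 — resonance-delocalised arenesulfonate
dihydrogen phosphate: pKₐ(H₃PO₄) ≈ 2.1
hydrosulfide: pKₐ(H₂S) ≈ 7 — larger and more polarisable than the oxygen analogue
a thiolate: pKₐ(RSH (a thiol)) ≈ 10.5 — moderately basic; rarely leaves without activation

tosylate > dihydrogen phosphate > hydrosulfide > a thiolate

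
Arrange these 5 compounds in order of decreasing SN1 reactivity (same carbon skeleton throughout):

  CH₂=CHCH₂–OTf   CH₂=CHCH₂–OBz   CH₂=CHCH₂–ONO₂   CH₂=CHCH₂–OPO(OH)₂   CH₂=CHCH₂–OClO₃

With the same alkyl group throughout, only the leaving group differentiates the rates.
A good leaving group is a weak base: the lower the pKₐ of its conjugate acid, the more readily it departs.
CH₂=CHCH₂–OTf loses OTf⁻: pKₐ(CF₃SO₃H (triflic acid)) ≈ -14
CH₂=CHCH₂–OClO₃ loses ClO₄⁻: pKₐ(HClO₄) ≈ -10
CH₂=CHCH₂–ONO₂ loses NO₃⁻: pKₐ(HNO₃) ≈ -1.3
CH₂=CHCH₂–OPO(OH)₂ loses H₂PO₄⁻: pKₐ(H₃PO₄) ≈ 2.1
CH₂=CHCH₂–OBz loses PhCOO⁻: pKₐ(C₆H₅COOH) ≈ 4.2

CH₂=CHCH₂–OTf > CH₂=CHCH₂–OClO₃ > CH₂=CHCH₂–ONO₂ > CH₂=CHCH₂–OPO(OH)₂ > CH₂=CHCH₂–OBz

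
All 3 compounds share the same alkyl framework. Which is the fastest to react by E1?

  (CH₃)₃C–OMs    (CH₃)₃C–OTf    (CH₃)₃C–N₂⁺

(CH₃)₃C–N₂⁺

Same R in every case — rank the leaving groups.
A good leaving group is a weak base: the lower the pKₐ of its conjugate acid, the more readily it departs.
(CH₃)₃C–N₂⁺ loses N₂: no meaningful conjugate acid; N₂ departs as an exceptionally stable neutral molecule
(CH₃)₃C–OTf loses OTf⁻: pKₐ(CF₃SO₃H (triflic acid)) ≈ -14
(CH₃)₃C–OMs loses OMs⁻: pKₐ(CH₃SO₃H (MsOH)) ≈ -1.9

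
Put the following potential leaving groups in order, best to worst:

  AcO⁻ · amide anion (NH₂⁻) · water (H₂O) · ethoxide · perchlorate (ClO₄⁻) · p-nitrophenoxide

Rank by basicity of the departing species: weakest base leaves most easily.
perchlorate (ClO₄⁻): pKₐ(HClO₄) ≈ -10
water (H₂O): pKₐ(H₃O⁺) ≈ -1.7
AcO⁻: pKₐ(CH₃COOH) ≈ 4.8
p-nitrophenoxide: pKₐ(p-nitrophenol) ≈ 7.2
ethoxide: pKₐ(CH₃CH₂OH) ≈ 16
amide anion (NH₂⁻): pKₐ(NH₃) ≈ 38

perchlorate (ClO₄⁻) > water (H₂O) > AcO⁻ > p-nitrophenoxide > ethoxide > amide anion (NH₂⁻)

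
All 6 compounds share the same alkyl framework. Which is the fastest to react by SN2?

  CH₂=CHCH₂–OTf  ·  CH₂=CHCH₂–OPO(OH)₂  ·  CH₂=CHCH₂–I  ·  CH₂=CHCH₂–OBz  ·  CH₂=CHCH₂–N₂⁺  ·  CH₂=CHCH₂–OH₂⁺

CH₂=CHCH₂–N₂⁺

With the same alkyl group throughout, only the leaving group differentiates the rates.
Leaving-group ability tracks the stability of the departed species; conjugate-acid pKₐ is the usual yardstick (lower pKₐ → better LG).
CH₂=CHCH₂–N₂⁺ loses N₂: no meaningful conjugate acid; N₂ departs as an exceptionally stable neutral molecule
CH₂=CHCH₂–OTf loses OTf⁻: pKₐ(CF₃SO₃H (triflic acid)) ≈ -14
CH₂=CHCH₂–I loses I⁻: pKₐ(HI) ≈ -10
CH₂=CHCH₂–OH₂⁺ loses H₂O: pKₐ(H₃O⁺) ≈ -1.7
CH₂=CHCH₂–OPO(OH)₂ loses H₂PO₄⁻: pKₐ(H₃PO₄) ≈ 2.1
CH₂=CHCH₂–OBz loses PhCOO⁻: pKₐ(C₆H₅COOH) ≈ 4.2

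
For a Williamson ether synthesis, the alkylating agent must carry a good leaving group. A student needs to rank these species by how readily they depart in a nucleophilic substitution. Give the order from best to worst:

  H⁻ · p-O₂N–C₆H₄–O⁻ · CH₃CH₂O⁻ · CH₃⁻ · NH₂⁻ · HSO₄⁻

Leaving-group ability tracks the stability of the departed species; conjugate-acid pKₐ is the usual yardstick (lower pKₐ → better LG).
HSO₄⁻: pKₐ(H₂SO₄) ≈ -3 — conjugate base of a strong mineral acid
p-O₂N–C₆H₄–O⁻: pKₐ(p-nitrophenol) ≈ 7.2
CH₃CH₂O⁻: pKₐ(CH₃CH₂OH) ≈ 16 — strong base; alkoxides do not leave unassisted
H⁻: pKₐ(H₂) ≈ 36
NH₂⁻: pKₐ(NH₃) ≈ 38
CH₃⁻: pKₐ(CH₄) ≈ 48

HSO₄⁻ > p-O₂N–C₆H₄–O⁻ > CH₃CH₂O⁻ > H⁻ > NH₂⁻ > CH₃⁻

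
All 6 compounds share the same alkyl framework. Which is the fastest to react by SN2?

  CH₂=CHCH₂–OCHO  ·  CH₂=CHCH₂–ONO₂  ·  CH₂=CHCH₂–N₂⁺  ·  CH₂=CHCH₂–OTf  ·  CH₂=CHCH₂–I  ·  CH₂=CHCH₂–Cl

CH₂=CHCH₂–N₂⁺

Same R in every case — rank the leaving groups.
A good leaving group is a weak base: the lower the pKₐ of its conjugate acid, the more readily it departs.
CH₂=CHCH₂–N₂⁺ loses N₂: no meaningful conjugate acid; N₂ departs as an exceptionally stable neutral molecule
CH₂=CHCH₂–OTf loses OTf⁻: pKₐ(CF₃SO₃H (triflic acid)) ≈ -14
CH₂=CHCH₂–I loses I⁻: pKₐ(HI) ≈ -10
CH₂=CHCH₂–Cl loses Cl⁻: pKₐ(HCl) ≈ -7
CH₂=CHCH₂–ONO₂ loses NO₃⁻: pKₐ(HNO₃) ≈ -1.3
CH₂=CHCH₂–OCHO loses HCOO⁻: pKₐ(HCOOH) ≈ 3.8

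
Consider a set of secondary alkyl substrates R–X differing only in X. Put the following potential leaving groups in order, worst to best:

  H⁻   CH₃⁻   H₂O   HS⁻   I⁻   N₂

N₂: no meaningful conjugate acid; N₂ departs as an exceptionally stable neutral molecule
I⁻: pKₐ(HI) ≈ -10 — large, highly polarisable; very weak base
H₂O: pKₐ(H₃O⁺) ≈ -1.7 — neutral; leaves from a protonated alcohol (R–OH₂⁺)
HS⁻: pKₐ(H₂S) ≈ 7 — larger and more polarisable than the oxygen analogue
H⁻: pKₐ(H₂) ≈ 36 — extremely strong base; leaves only in special hydride-transfer contexts
CH₃⁻: pKₐ(CH₄) ≈ 48
Reversing gives the worst-to-best order requested.

CH₃⁻ < H⁻ < HS⁻ < H₂O < I⁻ < N₂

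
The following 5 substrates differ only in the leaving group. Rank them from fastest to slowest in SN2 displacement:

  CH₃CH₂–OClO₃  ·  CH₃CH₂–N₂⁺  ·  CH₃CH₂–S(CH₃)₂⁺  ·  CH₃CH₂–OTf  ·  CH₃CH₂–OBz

CH₃CH₂–N₂⁺ > CH₃CH₂–OTf > CH₃CH₂–OClO₃ > CH₃CH₂–S(CH₃)₂⁺ > CH₃CH₂–OBz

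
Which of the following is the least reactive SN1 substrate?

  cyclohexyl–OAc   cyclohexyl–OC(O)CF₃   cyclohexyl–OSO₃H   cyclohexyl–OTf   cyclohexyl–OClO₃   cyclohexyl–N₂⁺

The skeletons are identical, so relative rate is governed entirely by leaving-group ability.
Leaving-group ability tracks the stability of the departed species; conjugate-acid pKₐ is the usual yardstick (lower pKₐ → better LG).
cyclohexyl–N₂⁺ loses N₂: no meaningful conjugate acid; N₂ departs as an exceptionally stable neutral molecule
cyclohexyl–OTf loses OTf⁻: pKₐ(CF₃SO₃H (triflic acid)) ≈ -14
cyclohexyl–OClO₃ loses ClO₄⁻: pKₐ(HClO₄) ≈ -10
cyclohexyl–OSO₃H loses HSO₄⁻: pKₐ(H₂SO₄) ≈ -3
cyclohexyl–OC(O)CF₃ loses CF₃COO⁻: pKₐ(CF₃COOH) ≈ 0.2
cyclohexyl–OAc loses AcO⁻: pKₐ(CH₃COOH) ≈ 4.8

cyclohexyl–OAc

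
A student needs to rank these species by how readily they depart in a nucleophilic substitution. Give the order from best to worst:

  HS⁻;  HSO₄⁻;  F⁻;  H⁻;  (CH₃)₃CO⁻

HSO₄⁻ > F⁻ > HS⁻ > (CH₃)₃CO⁻ > H⁻

Rank by basicity of the departing species: weakest base leaves most easily.
HSO₄⁻: pKₐ(H₂SO₄) ≈ -3
F⁻: pKₐ(HF) ≈ 3.2
HS⁻: pKₐ(H₂S) ≈ 7
(CH₃)₃CO⁻: pKₐ(t-BuOH) ≈ 18
H⁻: pKₐ(H₂) ≈ 36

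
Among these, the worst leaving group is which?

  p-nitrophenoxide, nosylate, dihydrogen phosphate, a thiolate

a thiolate

Leaving-group ability tracks the stability of the departed species; conjugate-acid pKₐ is the usual yardstick (lower pKₐ → better LG).
nosylate: pKₐ(p-O₂NC₆H₄SO₃H) ≈ -3.5
dihydrogen phosphate: pKₐ(H₃PO₄) ≈ 2.1
p-nitrophenoxide: pKₐ(p-nitrophenol) ≈ 7.2
a thiolate: pKₐ(RSH (a thiol)) ≈ 10.5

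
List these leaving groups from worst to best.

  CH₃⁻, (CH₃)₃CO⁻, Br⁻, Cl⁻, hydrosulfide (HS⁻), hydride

The more stable X⁻ (or X) is on its own — i.e. the weaker a base it is — the better a leaving group it makes.
Br⁻: pKₐ(HBr) ≈ -9
Cl⁻: pKₐ(HCl) ≈ -7
hydrosulfide (HS⁻): pKₐ(H₂S) ≈ 7
(CH₃)₃CO⁻: pKₐ(t-BuOH) ≈ 18
hydride: pKₐ(H₂) ≈ 36
CH₃⁻: pKₐ(CH₄) ≈ 48
Reversing gives the worst-to-best order requested.

CH₃⁻ < hydride < (CH₃)₃CO⁻ < hydrosulfide (HS⁻) < Cl⁻ < Br⁻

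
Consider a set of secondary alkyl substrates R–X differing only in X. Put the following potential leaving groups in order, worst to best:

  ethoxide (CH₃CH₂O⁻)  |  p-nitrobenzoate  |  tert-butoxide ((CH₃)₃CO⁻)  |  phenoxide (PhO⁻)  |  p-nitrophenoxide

tert-butoxide ((CH₃)₃CO⁻) < ethoxide (CH₃CH₂O⁻) < phenoxide (PhO⁻) < p-nitrophenoxide < p-nitrobenzoate

Leaving-group ability tracks the stability of the departed species; conjugate-acid pKₐ is the usual yardstick (lower pKₐ → better LG).
p-nitrobenzoate: pKₐ(p-nitrobenzoic acid) ≈ 3.4 — electron-withdrawing nitro group stabilises the carboxylate
p-nitrophenoxide: pKₐ(p-nitrophenol) ≈ 7.2 — nitro group delocalises the charge; the classic chromogenic LG
phenoxide (PhO⁻): pKₐ(C₆H₅OH (phenol)) ≈ 10 — resonance into the ring helps, but still a poor LG
ethoxide (CH₃CH₂O⁻): pKₐ(CH₃CH₂OH) ≈ 16 — strong base; alkoxides do not leave unassisted
tert-butoxide ((CH₃)₃CO⁻): pKₐ(t-BuOH) ≈ 18 — bulky, strongly basic alkoxide
The question asks for worst first, so the sequence is read in increasing leaving-group ability.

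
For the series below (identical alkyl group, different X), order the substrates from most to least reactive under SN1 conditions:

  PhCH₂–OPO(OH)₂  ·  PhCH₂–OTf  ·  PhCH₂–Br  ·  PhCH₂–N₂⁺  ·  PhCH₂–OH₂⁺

PhCH₂–N₂⁺ > PhCH₂–OTf > PhCH₂–Br > PhCH₂–OH₂⁺ > PhCH₂–OPO(OH)₂

Same R in every case — rank the leaving groups.
Leaving-group ability tracks the stability of the departed species; conjugate-acid pKₐ is the usual yardstick (lower pKₐ → better LG).
PhCH₂–N₂⁺ loses N₂: no meaningful conjugate acid; N₂ departs as an exceptionally stable neutral molecule
PhCH₂–OTf loses OTf⁻: pKₐ(CF₃SO₃H (triflic acid)) ≈ -14
PhCH₂–Br loses Br⁻: pKₐ(HBr) ≈ -9
PhCH₂–OH₂⁺ loses H₂O: pKₐ(H₃O⁺) ≈ -1.7
PhCH₂–OPO(OH)₂ loses H₂PO₄⁻: pKₐ(H₃PO₄) ≈ 2.1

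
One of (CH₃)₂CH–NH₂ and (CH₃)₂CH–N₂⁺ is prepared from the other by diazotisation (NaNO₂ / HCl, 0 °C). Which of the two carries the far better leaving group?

(CH₃)₂CH–N₂⁺

From (CH₃)₂CH–NH₂ the departing group would be NH₂⁻ (pKₐ(NH₃) ≈ 38). Extremely strong base; never a leaving group.
From (CH₃)₂CH–N₂⁺ the leaving group is N₂ (no meaningful conjugate acid; N₂ departs as an exceptionally stable neutral molecule).
Diazotisation (NaNO₂ / HCl, 0 °C) works by generating a diazonium salt that expels N₂, making (CH₃)₂CH–N₂⁺ enormously more reactive.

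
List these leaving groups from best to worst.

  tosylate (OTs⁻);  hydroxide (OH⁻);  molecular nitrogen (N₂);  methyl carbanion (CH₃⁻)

molecular nitrogen (N₂) > tosylate (OTs⁻) > hydroxide (OH⁻) > methyl carbanion (CH₃⁻)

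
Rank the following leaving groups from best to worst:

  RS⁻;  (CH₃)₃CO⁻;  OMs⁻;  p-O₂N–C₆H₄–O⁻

Rank by basicity of the departing species: weakest base leaves most easily.
OMs⁻: pKₐ(CH₃SO₃H (MsOH)) ≈ -1.9 — resonance-delocalised alkanesulfonate
p-O₂N–C₆H₄–O⁻: pKₐ(p-nitrophenol) ≈ 7.2 — nitro group delocalises the charge; the classic chromogenic LG
RS⁻: pKₐ(RSH (a thiol)) ≈ 10.5 — moderately basic; rarely leaves without activation
(CH₃)₃CO⁻: pKₐ(t-BuOH) ≈ 18 — bulky, strongly basic alkoxide

OMs⁻ > p-O₂N–C₆H₄–O⁻ > RS⁻ > (CH₃)₃CO⁻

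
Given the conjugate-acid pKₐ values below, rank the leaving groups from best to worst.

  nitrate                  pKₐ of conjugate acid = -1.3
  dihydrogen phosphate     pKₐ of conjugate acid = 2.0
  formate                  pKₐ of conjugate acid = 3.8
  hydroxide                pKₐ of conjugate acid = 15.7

nitrate > dihydrogen phosphate > formate > hydroxide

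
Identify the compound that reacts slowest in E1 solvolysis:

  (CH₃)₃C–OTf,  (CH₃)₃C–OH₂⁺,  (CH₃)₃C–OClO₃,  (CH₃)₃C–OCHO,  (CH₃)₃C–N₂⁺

The skeletons are identical, so relative rate is governed entirely by leaving-group ability.
Rank by basicity of the departing species: weakest base leaves most easily.
(CH₃)₃C–N₂⁺ loses N₂: no meaningful conjugate acid; N₂ departs as an exceptionally stable neutral molecule
(CH₃)₃C–OTf loses OTf⁻: pKₐ(CF₃SO₃H (triflic acid)) ≈ -14
(CH₃)₃C–OClO₃ loses ClO₄⁻: pKₐ(HClO₄) ≈ -10
(CH₃)₃C–OH₂⁺ loses H₂O: pKₐ(H₃O⁺) ≈ -1.7
(CH₃)₃C–OCHO loses HCOO⁻: pKₐ(HCOOH) ≈ 3.8

(CH₃)₃C–OCHO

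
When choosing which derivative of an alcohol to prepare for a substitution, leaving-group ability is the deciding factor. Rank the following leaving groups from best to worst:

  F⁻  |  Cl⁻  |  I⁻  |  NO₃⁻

Rank by basicity of the departing species: weakest base leaves most easily.
I⁻: pKₐ(HI) ≈ -10
Cl⁻: pKₐ(HCl) ≈ -7
NO₃⁻: pKₐ(HNO₃) ≈ -1.3 — resonance-delocalised over three oxygens
F⁻: pKₐ(HF) ≈ 3.2 — small and strongly basic; the poor halide leaving group

I⁻ > Cl⁻ > NO₃⁻ > F⁻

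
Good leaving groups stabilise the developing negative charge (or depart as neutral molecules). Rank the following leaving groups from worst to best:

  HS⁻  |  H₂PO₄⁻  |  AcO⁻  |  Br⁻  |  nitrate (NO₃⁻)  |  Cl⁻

The more stable X⁻ (or X) is on its own — i.e. the weaker a base it is — the better a leaving group it makes.
Br⁻: pKₐ(HBr) ≈ -9 — weak base; good leaving group
Cl⁻: pKₐ(HCl) ≈ -7 — moderately weak base
nitrate (NO₃⁻): pKₐ(HNO₃) ≈ -1.3 — resonance-delocalised over three oxygens
H₂PO₄⁻: pKₐ(H₃PO₄) ≈ 2.1 — moderate base; biological leaving group after further activation
AcO⁻: pKₐ(CH₃COOH) ≈ 4.8
HS⁻: pKₐ(H₂S) ≈ 7
Listed from poorest to best leaving group as asked.

HS⁻ < AcO⁻ < H₂PO₄⁻ < nitrate (NO₃⁻) < Cl⁻ < Br⁻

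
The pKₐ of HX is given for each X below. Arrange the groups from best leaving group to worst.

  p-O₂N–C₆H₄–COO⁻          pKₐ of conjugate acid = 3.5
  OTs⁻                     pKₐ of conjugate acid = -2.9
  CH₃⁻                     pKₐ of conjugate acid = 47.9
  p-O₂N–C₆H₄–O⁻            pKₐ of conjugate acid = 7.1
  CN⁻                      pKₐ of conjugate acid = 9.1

OTs⁻ > p-O₂N–C₆H₄–COO⁻ > p-O₂N–C₆H₄–O⁻ > CN⁻ > CH₃⁻

Lower conjugate-acid pKₐ ⇒ weaker base ⇒ better leaving group.
Sorting by the given values: OTs⁻ (-2.9), p-O₂N–C₆H₄–COO⁻ (3.5), p-O₂N–C₆H₄–O⁻ (7.1), CN⁻ (9.1), CH₃⁻ (47.9).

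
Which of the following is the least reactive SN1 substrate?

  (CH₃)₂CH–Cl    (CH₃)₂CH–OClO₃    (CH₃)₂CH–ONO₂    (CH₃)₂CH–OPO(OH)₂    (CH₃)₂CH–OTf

(CH₃)₂CH–OPO(OH)₂

Identical carbon frameworks mean the comparison reduces to leaving-group quality.
The more stable X⁻ (or X) is on its own — i.e. the weaker a base it is — the better a leaving group it makes.
(CH₃)₂CH–OTf loses OTf⁻: pKₐ(CF₃SO₃H (triflic acid)) ≈ -14
(CH₃)₂CH–OClO₃ loses ClO₄⁻: pKₐ(HClO₄) ≈ -10
(CH₃)₂CH–Cl loses Cl⁻: pKₐ(HCl) ≈ -7
(CH₃)₂CH–ONO₂ loses NO₃⁻: pKₐ(HNO₃) ≈ -1.3
(CH₃)₂CH–OPO(OH)₂ loses H₂PO₄⁻: pKₐ(H₃PO₄) ≈ 2.1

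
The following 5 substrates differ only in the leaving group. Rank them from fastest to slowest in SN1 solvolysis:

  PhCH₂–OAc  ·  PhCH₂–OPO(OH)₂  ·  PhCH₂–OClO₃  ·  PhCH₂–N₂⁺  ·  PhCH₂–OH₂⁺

PhCH₂–N₂⁺ > PhCH₂–OClO₃ > PhCH₂–OH₂⁺ > PhCH₂–OPO(OH)₂ > PhCH₂–OAc

Same R in every case — rank the leaving groups.
Rank by basicity of the departing species: weakest base leaves most easily.
PhCH₂–N₂⁺ loses N₂: no meaningful conjugate acid; N₂ departs as an exceptionally stable neutral molecule
PhCH₂–OClO₃ loses ClO₄⁻: pKₐ(HClO₄) ≈ -10
PhCH₂–OH₂⁺ loses H₂O: pKₐ(H₃O⁺) ≈ -1.7
PhCH₂–OPO(OH)₂ loses H₂PO₄⁻: pKₐ(H₃PO₄) ≈ 2.1
PhCH₂–OAc loses AcO⁻: pKₐ(CH₃COOH) ≈ 4.8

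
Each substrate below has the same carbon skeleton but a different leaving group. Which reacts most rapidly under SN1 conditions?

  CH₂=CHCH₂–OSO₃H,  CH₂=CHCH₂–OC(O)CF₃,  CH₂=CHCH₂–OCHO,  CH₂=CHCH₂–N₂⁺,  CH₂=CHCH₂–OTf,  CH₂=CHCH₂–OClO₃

CH₂=CHCH₂–N₂⁺

The skeletons are identical, so relative rate is governed entirely by leaving-group ability.
The more stable X⁻ (or X) is on its own — i.e. the weaker a base it is — the better a leaving group it makes.
CH₂=CHCH₂–N₂⁺ loses N₂: no meaningful conjugate acid; N₂ departs as an exceptionally stable neutral molecule
CH₂=CHCH₂–OTf loses OTf⁻: pKₐ(CF₃SO₃H (triflic acid)) ≈ -14
CH₂=CHCH₂–OClO₃ loses ClO₄⁻: pKₐ(HClO₄) ≈ -10
CH₂=CHCH₂–OSO₃H loses HSO₄⁻: pKₐ(H₂SO₄) ≈ -3
CH₂=CHCH₂–OC(O)CF₃ loses CF₃COO⁻: pKₐ(CF₃COOH) ≈ 0.2
CH₂=CHCH₂–OCHO loses HCOO⁻: pKₐ(HCOOH) ≈ 3.8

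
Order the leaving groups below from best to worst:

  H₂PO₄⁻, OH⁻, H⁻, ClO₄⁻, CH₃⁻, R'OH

ClO₄⁻ > R'OH > H₂PO₄⁻ > OH⁻ > H⁻ > CH₃⁻

Leaving-group ability tracks the stability of the departed species; conjugate-acid pKₐ is the usual yardstick (lower pKₐ → better LG).
ClO₄⁻: pKₐ(HClO₄) ≈ -10
R'OH: pKₐ(R'OH₂⁺) ≈ -2.4
H₂PO₄⁻: pKₐ(H₃PO₄) ≈ 2.1
OH⁻: pKₐ(H₂O) ≈ 15.7
H⁻: pKₐ(H₂) ≈ 36
CH₃⁻: pKₐ(CH₄) ≈ 48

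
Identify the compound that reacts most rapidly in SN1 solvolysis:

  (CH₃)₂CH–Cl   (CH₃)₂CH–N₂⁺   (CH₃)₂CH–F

Same R in every case — rank the leaving groups.
The more stable X⁻ (or X) is on its own — i.e. the weaker a base it is — the better a leaving group it makes.
(CH₃)₂CH–N₂⁺ loses N₂: no meaningful conjugate acid; N₂ departs as an exceptionally stable neutral molecule
(CH₃)₂CH–Cl loses Cl⁻: pKₐ(HCl) ≈ -7
(CH₃)₂CH–F loses F⁻: pKₐ(HF) ≈ 3.2

(CH₃)₂CH–N₂⁺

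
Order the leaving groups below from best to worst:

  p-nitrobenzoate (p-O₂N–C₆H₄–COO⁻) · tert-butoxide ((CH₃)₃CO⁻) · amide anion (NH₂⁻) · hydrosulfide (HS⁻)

p-nitrobenzoate (p-O₂N–C₆H₄–COO⁻) > hydrosulfide (HS⁻) > tert-butoxide ((CH₃)₃CO⁻) > amide anion (NH₂⁻)

p-nitrobenzoate (p-O₂N–C₆H₄–COO⁻): pKₐ(p-nitrobenzoic acid) ≈ 3.4 — electron-withdrawing nitro group stabilises the carboxylate
hydrosulfide (HS⁻): pKₐ(H₂S) ≈ 7
tert-butoxide ((CH₃)₃CO⁻): pKₐ(t-BuOH) ≈ 18 — bulky, strongly basic alkoxide
amide anion (NH₂⁻): pKₐ(NH₃) ≈ 38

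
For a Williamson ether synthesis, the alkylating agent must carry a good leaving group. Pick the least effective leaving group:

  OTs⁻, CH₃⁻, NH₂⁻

CH₃⁻

A good leaving group is a weak base: the lower the pKₐ of its conjugate acid, the more readily it departs.
OTs⁻: pKₐ(p-CH₃C₆H₄SO₃H (TsOH)) ≈ -2.8
NH₂⁻: pKₐ(NH₃) ≈ 38
CH₃⁻: pKₐ(CH₄) ≈ 48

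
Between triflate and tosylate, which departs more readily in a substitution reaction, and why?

triflate

triflate is the better leaving group.
pKₐ(CF₃SO₃H (triflic acid)) ≈ -14 versus pKₐ(p-CH₃C₆H₄SO₃H (TsOH)) ≈ -2.8: triflate is the much weaker base.
Charge spread over three oxygens and a CF₃ group; the premier leaving group in synthesis.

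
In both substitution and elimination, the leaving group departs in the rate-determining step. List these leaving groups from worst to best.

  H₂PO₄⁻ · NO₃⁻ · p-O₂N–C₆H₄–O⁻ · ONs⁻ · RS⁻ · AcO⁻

RS⁻ < p-O₂N–C₆H₄–O⁻ < AcO⁻ < H₂PO₄⁻ < NO₃⁻ < ONs⁻

ONs⁻: pKₐ(p-O₂NC₆H₄SO₃H) ≈ -3.5
NO₃⁻: pKₐ(HNO₃) ≈ -1.3
H₂PO₄⁻: pKₐ(H₃PO₄) ≈ 2.1
AcO⁻: pKₐ(CH₃COOH) ≈ 4.8 — resonance-stabilised but still a weak base
p-O₂N–C₆H₄–O⁻: pKₐ(p-nitrophenol) ≈ 7.2 — nitro group delocalises the charge; the classic chromogenic LG
RS⁻: pKₐ(RSH (a thiol)) ≈ 10.5 — moderately basic; rarely leaves without activation
Listed from poorest to best leaving group as asked.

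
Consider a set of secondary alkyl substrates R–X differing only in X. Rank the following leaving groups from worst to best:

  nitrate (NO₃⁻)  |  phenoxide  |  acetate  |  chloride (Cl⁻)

phenoxide < acetate < nitrate (NO₃⁻) < chloride (Cl⁻)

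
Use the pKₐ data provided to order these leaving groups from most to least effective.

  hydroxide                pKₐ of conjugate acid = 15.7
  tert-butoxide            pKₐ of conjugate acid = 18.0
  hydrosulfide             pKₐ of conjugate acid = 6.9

hydrosulfide > hydroxide > tert-butoxide

Lower conjugate-acid pKₐ ⇒ weaker base ⇒ better leaving group.
Sorting by the given values: hydrosulfide (6.9), hydroxide (15.7), tert-butoxide (18.0).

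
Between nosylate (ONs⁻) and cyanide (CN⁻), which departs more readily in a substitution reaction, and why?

nosylate (ONs⁻) is the better leaving group.
pKₐ(p-O₂NC₆H₄SO₃H) ≈ -3.5 versus pKₐ(HCN) ≈ 9.2: nosylate (ONs⁻) is the much weaker base.
P-nitro group further stabilises the sulfonate.

nosylate (ONs⁻)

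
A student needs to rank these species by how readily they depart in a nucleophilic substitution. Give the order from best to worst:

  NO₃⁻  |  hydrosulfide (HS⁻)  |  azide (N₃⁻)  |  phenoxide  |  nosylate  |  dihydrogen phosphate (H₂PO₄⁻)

A good leaving group is a weak base: the lower the pKₐ of its conjugate acid, the more readily it departs.
nosylate: pKₐ(p-O₂NC₆H₄SO₃H) ≈ -3.5 — p-nitro group further stabilises the sulfonate
NO₃⁻: pKₐ(HNO₃) ≈ -1.3 — resonance-delocalised over three oxygens
dihydrogen phosphate (H₂PO₄⁻): pKₐ(H₃PO₄) ≈ 2.1 — moderate base; biological leaving group after further activation
azide (N₃⁻): pKₐ(HN₃) ≈ 4.7 — linear, resonance-stabilised
hydrosulfide (HS⁻): pKₐ(H₂S) ≈ 7 — larger and more polarisable than the oxygen analogue
phenoxide: pKₐ(C₆H₅OH (phenol)) ≈ 10

nosylate > NO₃⁻ > dihydrogen phosphate (H₂PO₄⁻) > azide (N₃⁻) > hydrosulfide (HS⁻) > phenoxide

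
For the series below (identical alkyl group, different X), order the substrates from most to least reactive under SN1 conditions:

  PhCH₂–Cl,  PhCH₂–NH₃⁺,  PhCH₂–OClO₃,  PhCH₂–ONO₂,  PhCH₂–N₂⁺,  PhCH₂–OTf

The skeletons are identical, so relative rate is governed entirely by leaving-group ability.
Rank by basicity of the departing species: weakest base leaves most easily.
PhCH₂–N₂⁺ loses N₂: no meaningful conjugate acid; N₂ departs as an exceptionally stable neutral molecule
PhCH₂–OTf loses OTf⁻: pKₐ(CF₃SO₃H (triflic acid)) ≈ -14
PhCH₂–OClO₃ loses ClO₄⁻: pKₐ(HClO₄) ≈ -10
PhCH₂–Cl loses Cl⁻: pKₐ(HCl) ≈ -7
PhCH₂–ONO₂ loses NO₃⁻: pKₐ(HNO₃) ≈ -1.3
PhCH₂–NH₃⁺ loses NH₃: pKₐ(NH₄⁺) ≈ 9.2

PhCH₂–N₂⁺ > PhCH₂–OTf > PhCH₂–OClO₃ > PhCH₂–Cl > PhCH₂–ONO₂ > PhCH₂–NH₃⁺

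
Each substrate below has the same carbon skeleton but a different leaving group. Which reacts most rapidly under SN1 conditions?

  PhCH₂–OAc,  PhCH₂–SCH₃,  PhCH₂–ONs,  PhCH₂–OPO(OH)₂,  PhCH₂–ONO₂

With the same alkyl group throughout, only the leaving group differentiates the rates.
A good leaving group is a weak base: the lower the pKₐ of its conjugate acid, the more readily it departs.
PhCH₂–ONs loses ONs⁻: pKₐ(p-O₂NC₆H₄SO₃H) ≈ -3.5
PhCH₂–ONO₂ loses NO₃⁻: pKₐ(HNO₃) ≈ -1.3
PhCH₂–OPO(OH)₂ loses H₂PO₄⁻: pKₐ(H₃PO₄) ≈ 2.1
PhCH₂–OAc loses AcO⁻: pKₐ(CH₃COOH) ≈ 4.8
PhCH₂–SCH₃ loses RS⁻: pKₐ(RSH (a thiol)) ≈ 10.5

PhCH₂–ONs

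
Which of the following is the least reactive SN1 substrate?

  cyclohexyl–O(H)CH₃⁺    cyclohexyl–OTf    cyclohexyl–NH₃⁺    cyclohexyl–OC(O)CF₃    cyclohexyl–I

cyclohexyl–NH₃⁺

With the same alkyl group throughout, only the leaving group differentiates the rates.
The more stable X⁻ (or X) is on its own — i.e. the weaker a base it is — the better a leaving group it makes.
cyclohexyl–OTf loses OTf⁻: pKₐ(CF₃SO₃H (triflic acid)) ≈ -14
cyclohexyl–I loses I⁻: pKₐ(HI) ≈ -10
cyclohexyl–O(H)CH₃⁺ loses R'OH: pKₐ(R'OH₂⁺) ≈ -2.4
cyclohexyl–OC(O)CF₃ loses CF₃COO⁻: pKₐ(CF₃COOH) ≈ 0.2
cyclohexyl–NH₃⁺ loses NH₃: pKₐ(NH₄⁺) ≈ 9.2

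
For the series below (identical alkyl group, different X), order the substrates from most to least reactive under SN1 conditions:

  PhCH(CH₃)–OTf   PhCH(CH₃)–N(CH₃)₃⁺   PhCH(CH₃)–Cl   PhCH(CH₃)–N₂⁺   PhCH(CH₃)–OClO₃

Same R in every case — rank the leaving groups.
Rank by basicity of the departing species: weakest base leaves most easily.
PhCH(CH₃)–N₂⁺ loses N₂: no meaningful conjugate acid; N₂ departs as an exceptionally stable neutral molecule
PhCH(CH₃)–OTf loses OTf⁻: pKₐ(CF₃SO₃H (triflic acid)) ≈ -14
PhCH(CH₃)–OClO₃ loses ClO₄⁻: pKₐ(HClO₄) ≈ -10
PhCH(CH₃)–Cl loses Cl⁻: pKₐ(HCl) ≈ -7
PhCH(CH₃)–N(CH₃)₃⁺ loses NR'₃: pKₐ(R'₃NH⁺) ≈ 10.7

PhCH(CH₃)–N₂⁺ > PhCH(CH₃)–OTf > PhCH(CH₃)–OClO₃ > PhCH(CH₃)–Cl > PhCH(CH₃)–N(CH₃)₃⁺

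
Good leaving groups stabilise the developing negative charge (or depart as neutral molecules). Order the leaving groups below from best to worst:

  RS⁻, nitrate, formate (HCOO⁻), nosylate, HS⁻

nosylate > nitrate > formate (HCOO⁻) > HS⁻ > RS⁻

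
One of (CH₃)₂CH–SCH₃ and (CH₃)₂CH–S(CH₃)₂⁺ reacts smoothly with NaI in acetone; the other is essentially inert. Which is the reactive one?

(CH₃)₂CH–S(CH₃)₂⁺

From (CH₃)₂CH–SCH₃ the departing group would be RS⁻ (pKₐ(RSH (a thiol)) ≈ 10.5). Moderately basic; rarely leaves without activation.
From (CH₃)₂CH–S(CH₃)₂⁺ the leaving group is SR'₂ (pKₐ(R'₂SH⁺) ≈ -7). Neutral; leaves from a sulfonium salt (R–SR'₂⁺).
(In practice (CH₃)₂CH–S(CH₃)₂⁺ is made from (CH₃)₂CH–SCH₃ by S-methylation with CH₃I, allowing neutral dimethyl sulfide, rather than methanethiolate, to depart.)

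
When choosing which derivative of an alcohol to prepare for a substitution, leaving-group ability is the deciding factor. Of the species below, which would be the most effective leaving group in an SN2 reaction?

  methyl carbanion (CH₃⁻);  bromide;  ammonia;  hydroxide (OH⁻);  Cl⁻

Rank by basicity of the departing species: weakest base leaves most easily.
bromide: pKₐ(HBr) ≈ -9
Cl⁻: pKₐ(HCl) ≈ -7
ammonia: pKₐ(NH₄⁺) ≈ 9.2
hydroxide (OH⁻): pKₐ(H₂O) ≈ 15.7
methyl carbanion (CH₃⁻): pKₐ(CH₄) ≈ 48

bromide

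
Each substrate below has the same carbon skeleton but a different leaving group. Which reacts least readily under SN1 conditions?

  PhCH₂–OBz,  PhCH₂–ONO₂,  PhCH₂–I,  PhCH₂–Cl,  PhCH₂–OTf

PhCH₂–OBz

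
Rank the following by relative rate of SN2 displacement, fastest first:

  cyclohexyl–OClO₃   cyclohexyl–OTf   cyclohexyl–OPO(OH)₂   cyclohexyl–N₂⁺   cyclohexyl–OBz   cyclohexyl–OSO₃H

cyclohexyl–N₂⁺ > cyclohexyl–OTf > cyclohexyl–OClO₃ > cyclohexyl–OSO₃H > cyclohexyl–OPO(OH)₂ > cyclohexyl–OBz

With the same alkyl group throughout, only the leaving group differentiates the rates.
Rank by basicity of the departing species: weakest base leaves most easily.
cyclohexyl–N₂⁺ loses N₂: no meaningful conjugate acid; N₂ departs as an exceptionally stable neutral molecule
cyclohexyl–OTf loses OTf⁻: pKₐ(CF₃SO₃H (triflic acid)) ≈ -14
cyclohexyl–OClO₃ loses ClO₄⁻: pKₐ(HClO₄) ≈ -10
cyclohexyl–OSO₃H loses HSO₄⁻: pKₐ(H₂SO₄) ≈ -3
cyclohexyl–OPO(OH)₂ loses H₂PO₄⁻: pKₐ(H₃PO₄) ≈ 2.1
cyclohexyl–OBz loses PhCOO⁻: pKₐ(C₆H₅COOH) ≈ 4.2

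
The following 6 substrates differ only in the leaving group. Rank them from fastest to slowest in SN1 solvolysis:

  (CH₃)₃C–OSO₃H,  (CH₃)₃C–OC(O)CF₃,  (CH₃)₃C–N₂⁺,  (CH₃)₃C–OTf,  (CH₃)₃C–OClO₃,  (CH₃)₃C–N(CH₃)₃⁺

Identical carbon frameworks mean the comparison reduces to leaving-group quality.
Rank by basicity of the departing species: weakest base leaves most easily.
(CH₃)₃C–N₂⁺ loses N₂: no meaningful conjugate acid; N₂ departs as an exceptionally stable neutral molecule
(CH₃)₃C–OTf loses OTf⁻: pKₐ(CF₃SO₃H (triflic acid)) ≈ -14
(CH₃)₃C–OClO₃ loses ClO₄⁻: pKₐ(HClO₄) ≈ -10
(CH₃)₃C–OSO₃H loses HSO₄⁻: pKₐ(H₂SO₄) ≈ -3
(CH₃)₃C–OC(O)CF₃ loses CF₃COO⁻: pKₐ(CF₃COOH) ≈ 0.2
(CH₃)₃C–N(CH₃)₃⁺ loses NR'₃: pKₐ(R'₃NH⁺) ≈ 10.7

(CH₃)₃C–N₂⁺ > (CH₃)₃C–OTf > (CH₃)₃C–OClO₃ > (CH₃)₃C–OSO₃H > (CH₃)₃C–OC(O)CF₃ > (CH₃)₃C–N(CH₃)₃⁺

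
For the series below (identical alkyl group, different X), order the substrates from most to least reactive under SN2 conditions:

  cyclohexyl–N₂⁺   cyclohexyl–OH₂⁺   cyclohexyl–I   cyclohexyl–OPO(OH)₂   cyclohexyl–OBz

Identical carbon frameworks mean the comparison reduces to leaving-group quality.
Leaving-group ability tracks the stability of the departed species; conjugate-acid pKₐ is the usual yardstick (lower pKₐ → better LG).
cyclohexyl–N₂⁺ loses N₂: no meaningful conjugate acid; N₂ departs as an exceptionally stable neutral molecule
cyclohexyl–I loses I⁻: pKₐ(HI) ≈ -10
cyclohexyl–OH₂⁺ loses H₂O: pKₐ(H₃O⁺) ≈ -1.7
cyclohexyl–OPO(OH)₂ loses H₂PO₄⁻: pKₐ(H₃PO₄) ≈ 2.1
cyclohexyl–OBz loses PhCOO⁻: pKₐ(C₆H₅COOH) ≈ 4.2

cyclohexyl–N₂⁺ > cyclohexyl–I > cyclohexyl–OH₂⁺ > cyclohexyl–OPO(OH)₂ > cyclohexyl–OBz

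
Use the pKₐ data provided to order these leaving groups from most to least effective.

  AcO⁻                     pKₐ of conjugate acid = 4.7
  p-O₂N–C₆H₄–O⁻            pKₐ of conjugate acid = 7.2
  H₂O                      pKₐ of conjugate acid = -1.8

Lower conjugate-acid pKₐ ⇒ weaker base ⇒ better leaving group.
Sorting by the given values: H₂O (-1.8), AcO⁻ (4.7), p-O₂N–C₆H₄–O⁻ (7.2).

H₂O > AcO⁻ > p-O₂N–C₆H₄–O⁻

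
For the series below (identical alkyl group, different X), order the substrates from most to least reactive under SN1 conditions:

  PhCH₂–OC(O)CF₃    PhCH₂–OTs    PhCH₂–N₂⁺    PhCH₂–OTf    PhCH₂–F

PhCH₂–N₂⁺ > PhCH₂–OTf > PhCH₂–OTs > PhCH₂–OC(O)CF₃ > PhCH₂–F

Identical carbon frameworks mean the comparison reduces to leaving-group quality.
Leaving-group ability tracks the stability of the departed species; conjugate-acid pKₐ is the usual yardstick (lower pKₐ → better LG).
PhCH₂–N₂⁺ loses N₂: no meaningful conjugate acid; N₂ departs as an exceptionally stable neutral molecule
PhCH₂–OTf loses OTf⁻: pKₐ(CF₃SO₃H (triflic acid)) ≈ -14
PhCH₂–OTs loses OTs⁻: pKₐ(p-CH₃C₆H₄SO₃H (TsOH)) ≈ -2.8
PhCH₂–OC(O)CF₃ loses CF₃COO⁻: pKₐ(CF₃COOH) ≈ 0.2
PhCH₂–F loses F⁻: pKₐ(HF) ≈ 3.2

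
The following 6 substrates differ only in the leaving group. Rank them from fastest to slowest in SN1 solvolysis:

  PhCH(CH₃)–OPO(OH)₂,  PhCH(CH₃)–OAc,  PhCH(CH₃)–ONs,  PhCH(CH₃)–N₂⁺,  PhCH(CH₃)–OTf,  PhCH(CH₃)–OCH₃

PhCH(CH₃)–N₂⁺ > PhCH(CH₃)–OTf > PhCH(CH₃)–ONs > PhCH(CH₃)–OPO(OH)₂ > PhCH(CH₃)–OAc > PhCH(CH₃)–OCH₃

With the same alkyl group throughout, only the leaving group differentiates the rates.
Rank by basicity of the departing species: weakest base leaves most easily.
PhCH(CH₃)–N₂⁺ loses N₂: no meaningful conjugate acid; N₂ departs as an exceptionally stable neutral molecule
PhCH(CH₃)–OTf loses OTf⁻: pKₐ(CF₃SO₃H (triflic acid)) ≈ -14
PhCH(CH₃)–ONs loses ONs⁻: pKₐ(p-O₂NC₆H₄SO₃H) ≈ -3.5
PhCH(CH₃)–OPO(OH)₂ loses H₂PO₄⁻: pKₐ(H₃PO₄) ≈ 2.1
PhCH(CH₃)–OAc loses AcO⁻: pKₐ(CH₃COOH) ≈ 4.8
PhCH(CH₃)–OCH₃ loses CH₃O⁻: pKₐ(CH₃OH) ≈ 15.5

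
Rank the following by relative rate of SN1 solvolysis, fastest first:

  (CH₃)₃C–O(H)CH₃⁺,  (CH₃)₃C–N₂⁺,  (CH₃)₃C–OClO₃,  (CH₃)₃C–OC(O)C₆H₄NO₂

With the same alkyl group throughout, only the leaving group differentiates the rates.
Leaving-group ability tracks the stability of the departed species; conjugate-acid pKₐ is the usual yardstick (lower pKₐ → better LG).
(CH₃)₃C–N₂⁺ loses N₂: no meaningful conjugate acid; N₂ departs as an exceptionally stable neutral molecule
(CH₃)₃C–OClO₃ loses ClO₄⁻: pKₐ(HClO₄) ≈ -10
(CH₃)₃C–O(H)CH₃⁺ loses R'OH: pKₐ(R'OH₂⁺) ≈ -2.4
(CH₃)₃C–OC(O)C₆H₄NO₂ loses p-O₂N–C₆H₄–COO⁻: pKₐ(p-nitrobenzoic acid) ≈ 3.4

(CH₃)₃C–N₂⁺ > (CH₃)₃C–OClO₃ > (CH₃)₃C–O(H)CH₃⁺ > (CH₃)₃C–OC(O)C₆H₄NO₂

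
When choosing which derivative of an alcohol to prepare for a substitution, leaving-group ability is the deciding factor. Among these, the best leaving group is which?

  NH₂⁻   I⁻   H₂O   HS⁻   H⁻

I⁻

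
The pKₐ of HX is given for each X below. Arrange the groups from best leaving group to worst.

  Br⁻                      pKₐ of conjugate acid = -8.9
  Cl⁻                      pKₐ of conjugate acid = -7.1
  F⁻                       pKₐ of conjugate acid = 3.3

Br⁻ > Cl⁻ > F⁻

Lower conjugate-acid pKₐ ⇒ weaker base ⇒ better leaving group.
Sorting by the given values: Br⁻ (-8.9), Cl⁻ (-7.1), F⁻ (3.3).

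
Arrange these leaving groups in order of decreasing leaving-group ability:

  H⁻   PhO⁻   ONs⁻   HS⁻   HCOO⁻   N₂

N₂ > ONs⁻ > HCOO⁻ > HS⁻ > PhO⁻ > H⁻

Leaving-group ability tracks the stability of the departed species; conjugate-acid pKₐ is the usual yardstick (lower pKₐ → better LG).
N₂: no meaningful conjugate acid; N₂ departs as an exceptionally stable neutral molecule
ONs⁻: pKₐ(p-O₂NC₆H₄SO₃H) ≈ -3.5
HCOO⁻: pKₐ(HCOOH) ≈ 3.8
HS⁻: pKₐ(H₂S) ≈ 7
PhO⁻: pKₐ(C₆H₅OH (phenol)) ≈ 10
H⁻: pKₐ(H₂) ≈ 36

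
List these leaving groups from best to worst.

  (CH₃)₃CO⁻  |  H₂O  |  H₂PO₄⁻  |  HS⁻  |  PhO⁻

A good leaving group is a weak base: the lower the pKₐ of its conjugate acid, the more readily it departs.
H₂O: pKₐ(H₃O⁺) ≈ -1.7 — neutral; leaves from a protonated alcohol (R–OH₂⁺)
H₂PO₄⁻: pKₐ(H₃PO₄) ≈ 2.1
HS⁻: pKₐ(H₂S) ≈ 7
PhO⁻: pKₐ(C₆H₅OH (phenol)) ≈ 10
(CH₃)₃CO⁻: pKₐ(t-BuOH) ≈ 18 — bulky, strongly basic alkoxide

H₂O > H₂PO₄⁻ > HS⁻ > PhO⁻ > (CH₃)₃CO⁻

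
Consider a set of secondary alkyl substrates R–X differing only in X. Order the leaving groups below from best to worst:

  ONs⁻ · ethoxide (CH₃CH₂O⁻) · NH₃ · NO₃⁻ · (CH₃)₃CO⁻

Rank by basicity of the departing species: weakest base leaves most easily.
ONs⁻: pKₐ(p-O₂NC₆H₄SO₃H) ≈ -3.5
NO₃⁻: pKₐ(HNO₃) ≈ -1.3
NH₃: pKₐ(NH₄⁺) ≈ 9.2
ethoxide (CH₃CH₂O⁻): pKₐ(CH₃CH₂OH) ≈ 16
(CH₃)₃CO⁻: pKₐ(t-BuOH) ≈ 18

ONs⁻ > NO₃⁻ > NH₃ > ethoxide (CH₃CH₂O⁻) > (CH₃)₃CO⁻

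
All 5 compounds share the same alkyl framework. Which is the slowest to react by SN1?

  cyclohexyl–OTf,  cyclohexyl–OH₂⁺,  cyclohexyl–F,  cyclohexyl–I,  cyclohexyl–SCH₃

cyclohexyl–SCH₃

The skeletons are identical, so relative rate is governed entirely by leaving-group ability.
Leaving-group ability tracks the stability of the departed species; conjugate-acid pKₐ is the usual yardstick (lower pKₐ → better LG).
cyclohexyl–OTf loses OTf⁻: pKₐ(CF₃SO₃H (triflic acid)) ≈ -14
cyclohexyl–I loses I⁻: pKₐ(HI) ≈ -10
cyclohexyl–OH₂⁺ loses H₂O: pKₐ(H₃O⁺) ≈ -1.7
cyclohexyl–F loses F⁻: pKₐ(HF) ≈ 3.2
cyclohexyl–SCH₃ loses RS⁻: pKₐ(RSH (a thiol)) ≈ 10.5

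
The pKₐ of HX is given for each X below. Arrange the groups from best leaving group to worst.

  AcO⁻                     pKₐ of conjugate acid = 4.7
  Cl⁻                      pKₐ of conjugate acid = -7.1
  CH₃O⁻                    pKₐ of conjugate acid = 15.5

Cl⁻ > AcO⁻ > CH₃O⁻

Lower conjugate-acid pKₐ ⇒ weaker base ⇒ better leaving group.
Sorting by the given values: Cl⁻ (-7.1), AcO⁻ (4.7), CH₃O⁻ (15.5).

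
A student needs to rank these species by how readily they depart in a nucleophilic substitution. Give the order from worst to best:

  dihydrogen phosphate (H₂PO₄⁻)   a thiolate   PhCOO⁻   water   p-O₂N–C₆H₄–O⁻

a thiolate < p-O₂N–C₆H₄–O⁻ < PhCOO⁻ < dihydrogen phosphate (H₂PO₄⁻) < water

Leaving-group ability tracks the stability of the departed species; conjugate-acid pKₐ is the usual yardstick (lower pKₐ → better LG).
water: pKₐ(H₃O⁺) ≈ -1.7 — neutral; leaves from a protonated alcohol (R–OH₂⁺)
dihydrogen phosphate (H₂PO₄⁻): pKₐ(H₃PO₄) ≈ 2.1 — moderate base; biological leaving group after further activation
PhCOO⁻: pKₐ(C₆H₅COOH) ≈ 4.2 — aryl carboxylate
p-O₂N–C₆H₄–O⁻: pKₐ(p-nitrophenol) ≈ 7.2
a thiolate: pKₐ(RSH (a thiol)) ≈ 10.5
The question asks for worst first, so the sequence is read in increasing leaving-group ability.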